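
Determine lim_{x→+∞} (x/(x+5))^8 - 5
As x → +∞: x/(x+5) = 1/(1 + 5/x) → 1, and the 8th power of a limit-1 base also → 1; with the additive constant, 1 - 5 = -4.
Limit = -4.

Final answer: -4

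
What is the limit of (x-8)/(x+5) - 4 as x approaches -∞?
Evaluate the dominant behaviour as x → -∞; each term tends to a finite value or vanishes.
Limit = -3.

Final answer: -3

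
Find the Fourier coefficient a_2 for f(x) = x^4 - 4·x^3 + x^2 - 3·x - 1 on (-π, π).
a_2 = (1/π) ∫_{-π}^{π} f(x)·cos(2x) dx.
Evaluate the integral (use parity and integration by parts as needed): a_2 = -2 + 2·π^2.

Final answer: -2 + 2·π^2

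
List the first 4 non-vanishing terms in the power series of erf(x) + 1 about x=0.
x^5/(5·√(π)) - 2·x^3/(3·√(π)) + 2·x/√(π) + 1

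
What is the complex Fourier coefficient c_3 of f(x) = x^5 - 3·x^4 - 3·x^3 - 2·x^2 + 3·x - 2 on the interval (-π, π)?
Compute the real Fourier coefficients first: a_3 = -8/9 + 8·π^2/3, b_3 = -94·π^2/27 + 350/81 + 2·π^4/3.
Then c_3 = (a_3 − i·b_3)/2 = -4/9 + 4·π^2/3 - i·π^4/3 - 175·i/81 + 47·i·π^2/27.

Final answer: -4/9 + 4·π^2/3 - i·π^4/3 - 175·i/81 + 47·i·π^2/27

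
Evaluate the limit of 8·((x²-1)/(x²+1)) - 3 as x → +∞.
Evaluate the dominant behaviour as x → +∞; each term tends to a finite value or vanishes.
Limit = 5.

Final answer: 5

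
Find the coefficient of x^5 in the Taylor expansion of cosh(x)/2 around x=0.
Expand to order 5: cosh(x)/2 = x^4/48 + x^2/4 + 1/2 + O(x^6).
The coefficient of x^5 is 0.

Final answer: 0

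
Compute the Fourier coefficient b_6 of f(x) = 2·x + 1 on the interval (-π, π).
b_6 = (1/π) ∫_{-π}^{π} f(x)·sin(6x) dx.
Evaluate the integral (use parity and integration by parts as needed): b_6 = -2/3.

Final answer: -2/3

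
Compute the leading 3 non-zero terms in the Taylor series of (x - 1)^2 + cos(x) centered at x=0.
x^2/2 - 2·x + 2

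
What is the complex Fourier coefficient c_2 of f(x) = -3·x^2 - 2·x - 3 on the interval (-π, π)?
Compute the real Fourier coefficients first: a_2 = -3, b_2 = 2.
Then c_2 = (a_2 − i·b_2)/2 = -3/2 - i.

Final answer: -3/2 - i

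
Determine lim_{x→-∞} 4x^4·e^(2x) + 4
The product is a 0·∞ indeterminate form at x → -∞.
Rewrite the product as 4x^4 / e^(-2x) (an ∞/∞ form) and apply L'Hôpital, or use the standard hierarchy e^(2|x|) ≫ |x^4| as x → -∞.
The indeterminate product → 0, so the limit = 4.

Final answer: 4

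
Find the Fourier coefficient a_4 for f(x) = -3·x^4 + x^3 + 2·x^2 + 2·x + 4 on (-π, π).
a_4 = (1/π) ∫_{-π}^{π} f(x)·cos(4x) dx.
Evaluate the integral (use parity and integration by parts as needed): a_4 = 17/16 - 3·π^2/2.

Final answer: 17/16 - 3·π^2/2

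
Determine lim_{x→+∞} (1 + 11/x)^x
As x → +∞: this is the defining limit (1 + 11/x)^x → e^11.
Limit = e^(11).

Final answer: e^(11)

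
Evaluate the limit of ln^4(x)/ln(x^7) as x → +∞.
This is an ∞/∞ indeterminate form as x → +∞.
Write ln(x^7) = 7·ln(x), reducing the quotient to ln^3(x)/7 → ∞.
Limit = ∞.

Final answer: ∞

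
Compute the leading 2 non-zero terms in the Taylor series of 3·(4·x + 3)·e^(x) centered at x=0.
21·x + 9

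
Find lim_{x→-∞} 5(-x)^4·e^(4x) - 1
The product is a 0·∞ indeterminate form at x → -∞.
Rewrite the product as 5(-x)^4 / e^(-4x) (an ∞/∞ form) and apply L'Hôpital, or use the standard hierarchy e^(4|x|) ≫ |(-x)^4| as x → -∞.
The indeterminate product → 0, so the limit = -1.

Final answer: -1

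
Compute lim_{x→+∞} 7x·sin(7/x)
As x → +∞: let u = 7/x → 0⁺; then 7·x·sin(7/x) = 7·7·sin(u)/u → 7·7·1 = 49.
Limit = 49.

Final answer: 49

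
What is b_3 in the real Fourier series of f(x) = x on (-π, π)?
b_3 = (1/π) ∫_{-π}^{π} f(x)·sin(3x) dx.
Evaluate the integral (use parity and integration by parts as needed): b_3 = 2/3.

Final answer: 2/3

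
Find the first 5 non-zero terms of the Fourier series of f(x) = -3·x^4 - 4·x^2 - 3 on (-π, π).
(-128 + 24·π^2)·cos(x) + (5 - 6·π^2)·cos(2·x) + 8·π^2·cos(3·x)/3 + (-3·π^2/2 - 7/16)·cos(4·x) - 3·π^4/5 - 4·π^2/3 - 3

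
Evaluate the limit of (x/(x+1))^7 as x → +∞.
As x → +∞: x/(x+1) = 1/(1 + 1/x) → 1, and the 7th power of a limit-1 base also → 1.
Limit = 1.

Final answer: 1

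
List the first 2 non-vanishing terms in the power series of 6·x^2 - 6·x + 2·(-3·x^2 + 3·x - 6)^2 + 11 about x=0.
83 - 78·x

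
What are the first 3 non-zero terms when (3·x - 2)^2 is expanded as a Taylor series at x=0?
9·x^2 - 12·x + 4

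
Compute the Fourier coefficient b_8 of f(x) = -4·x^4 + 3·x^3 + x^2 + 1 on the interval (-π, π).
b_8 = (1/π) ∫_{-π}^{π} f(x)·sin(8x) dx.
Evaluate the integral (use parity and integration by parts as needed): b_8 = 9/128 - 3·π^2/4.

Final answer: 9/128 - 3·π^2/4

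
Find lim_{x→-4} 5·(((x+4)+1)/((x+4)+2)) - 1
Direct substitution at x = -4 gives 3/2.

Final answer: 3/2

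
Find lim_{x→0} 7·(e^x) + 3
Direct substitution at x = 0 gives 10.

Final answer: 10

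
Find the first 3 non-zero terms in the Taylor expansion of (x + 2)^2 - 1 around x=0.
x^2 + 4·x + 3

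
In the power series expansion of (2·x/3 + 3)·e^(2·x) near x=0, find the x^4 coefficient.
Expand to order 4: (2·x/3 + 3)·e^(2·x) = 26·x^4/9 + 16·x^3/3 + 22·x^2/3 + 20·x/3 + 3 + O(x^5).
The coefficient of x^4 is 26/9.

Final answer: 26/9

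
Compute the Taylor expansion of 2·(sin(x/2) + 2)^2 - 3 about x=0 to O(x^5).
-x^4/24 - x^3/6 + x^2/2 + 4·x + 5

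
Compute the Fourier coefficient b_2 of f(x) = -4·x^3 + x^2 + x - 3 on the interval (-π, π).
b_2 = (1/π) ∫_{-π}^{π} f(x)·sin(2x) dx.
Evaluate the integral (use parity and integration by parts as needed): b_2 = -7 + 4·π^2.

Final answer: -7 + 4·π^2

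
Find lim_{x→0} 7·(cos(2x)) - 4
Direct substitution at x = 0 gives 3.

Final answer: 3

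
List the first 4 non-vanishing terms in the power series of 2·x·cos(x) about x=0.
-x^7/360 + x^5/12 - x^3 + 2·x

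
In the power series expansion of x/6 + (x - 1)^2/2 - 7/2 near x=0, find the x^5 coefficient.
Expand to order 5: x/6 + (x - 1)^2/2 - 7/2 = x^2/2 - 5·x/6 - 3 + O(x^6).
The coefficient of x^5 is 0.

Final answer: 0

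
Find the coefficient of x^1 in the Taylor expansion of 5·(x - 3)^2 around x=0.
Expand to order 1: 5·(x - 3)^2 = 45 - 30·x + O(x^2).
The coefficient of x^1 is -30.

Final answer: -30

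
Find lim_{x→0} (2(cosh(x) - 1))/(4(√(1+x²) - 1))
Both numerator and denominator → 0 as x → 0; this is a 0/0 indeterminate form.
Expand each to leading order near x = 0: numerator ~ x^2, denominator ~ 2·x^2.
The limit of the ratio is 1/2.

Final answer: 1/2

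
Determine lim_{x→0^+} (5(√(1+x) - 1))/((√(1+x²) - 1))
Both numerator and denominator → 0 as x → 0^+; this is a 0/0 indeterminate form.
Expand each to leading order near x = 0: numerator ~ 5·x/2, denominator ~ x^2/2.
The limit of the ratio is ∞.

Final answer: ∞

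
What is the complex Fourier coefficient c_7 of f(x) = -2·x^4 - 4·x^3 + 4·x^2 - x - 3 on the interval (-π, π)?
Compute the real Fourier coefficients first: a_7 = -880/2401 + 16·π^2/49, b_7 = -8·π^2/7 - 50/343.
Then c_7 = (a_7 − i·b_7)/2 = -440/2401 + 8·π^2/49 + 25·i/343 + 4·i·π^2/7.

Final answer: -440/2401 + 8·π^2/49 + 25·i/343 + 4·i·π^2/7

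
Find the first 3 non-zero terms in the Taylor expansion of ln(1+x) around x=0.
x^3/3 - x^2/2 + x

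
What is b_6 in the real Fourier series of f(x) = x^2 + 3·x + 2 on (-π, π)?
b_6 = (1/π) ∫_{-π}^{π} f(x)·sin(6x) dx.
Evaluate the integral (use parity and integration by parts as needed): b_6 = -1.

Final answer: -1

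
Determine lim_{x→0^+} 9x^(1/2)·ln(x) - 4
The product is a 0·∞ indeterminate form at x → 0⁺.
Rewrite the product as 9·ln(x) / x^(-1/2) and apply L'Hôpital, or use the standard hierarchy x^(-1/2) ≫ |ln x| as x → 0⁺.
The indeterminate product → 0, so the limit = -4.

Final answer: -4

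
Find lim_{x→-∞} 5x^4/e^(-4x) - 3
The quotient is an ∞/∞ indeterminate form as x → -∞.
Compare growth rates of the dominant terms (exponentials ≫ polynomials ≫ logarithms), or apply L'Hôpital's rule; the quotient → 0.
Adding the constant: 0 - 3 = -3. Limit = -3.

Final answer: -3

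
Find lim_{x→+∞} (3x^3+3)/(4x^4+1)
This is an ∞/∞ indeterminate form as x → +∞.
Divide numerator and denominator by x^4 and let the lower-order terms vanish; the numerator's degree 3 is below the denominator's degree 4, so the quotient → 0.
Limit = 0.

Final answer: 0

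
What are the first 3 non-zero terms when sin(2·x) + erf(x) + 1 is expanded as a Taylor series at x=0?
x^3·(-4/3 - 2/(3·√(π))) + x·(2/√(π) + 2) + 1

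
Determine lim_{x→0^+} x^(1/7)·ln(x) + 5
The product is a 0·∞ indeterminate form at x → 0⁺.
Rewrite the product as ln(x) / x^(-1/7) and apply L'Hôpital, or use the standard hierarchy x^(-1/7) ≫ |ln x| as x → 0⁺.
The indeterminate product → 0, so the limit = 5.

Final answer: 5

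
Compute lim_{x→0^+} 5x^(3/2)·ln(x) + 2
The product is a 0·∞ indeterminate form at x → 0⁺.
Rewrite the product as 5·ln(x) / x^(-3/2) and apply L'Hôpital, or use the standard hierarchy x^(-3/2) ≫ |ln x| as x → 0⁺.
The indeterminate product → 0, so the limit = 2.

Final answer: 2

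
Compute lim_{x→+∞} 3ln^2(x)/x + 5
The quotient is an ∞/∞ indeterminate form as x → +∞.
The polynomial denominator x dominates the logarithmic numerator (any positive power of x ≫ ln^2(x) as x → ∞), so the quotient → 0.
Adding the constant: 0 + 5 = 5. Limit = 5.

Final answer: 5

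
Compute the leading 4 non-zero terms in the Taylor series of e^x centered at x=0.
x^3/6 + x^2/2 + x + 1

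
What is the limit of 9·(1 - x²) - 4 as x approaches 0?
Direct substitution at x = 0 gives 5.

Final answer: 5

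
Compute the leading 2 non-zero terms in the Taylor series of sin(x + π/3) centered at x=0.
x/2 + √(3)/2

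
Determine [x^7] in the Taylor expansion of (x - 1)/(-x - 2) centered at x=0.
Expand to order 7: (x - 1)/(-x - 2) = -3·x^7/256 + 3·x^6/128 - 3·x^5/64 + 3·x^4/32 - 3·x^3/16 + 3·x^2/8 - 3·x/4 + 1/2 + O(x^8).
The coefficient of x^7 is -3/256.

Final answer: -3/256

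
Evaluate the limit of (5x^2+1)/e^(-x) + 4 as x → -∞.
The quotient is an ∞/∞ indeterminate form as x → -∞.
Compare growth rates of the dominant terms (exponentials ≫ polynomials ≫ logarithms), or apply L'Hôpital's rule; the quotient → 0.
Adding the constant: 0 + 4 = 4. Limit = 4.

Final answer: 4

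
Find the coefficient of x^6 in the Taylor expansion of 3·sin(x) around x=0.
Expand to order 6: 3·sin(x) = x^5/40 - x^3/2 + 3·x + O(x^7).
The coefficient of x^6 is 0.

Final answer: 0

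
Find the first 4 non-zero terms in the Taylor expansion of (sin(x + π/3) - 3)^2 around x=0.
x^3·(-3 + √(3)/2)^2·(-√(3)/(4·(-3 + √(3)/2)^2) - 1/(6·(-3 + √(3)/2))) + x^2·(-3 + √(3)/2)^2·(1/(4·(-3 + √(3)/2)^2) - √(3)/(2·(-3 + √(3)/2))) + x·(-3 + √(3)/2) + (-3 + √(3)/2)^2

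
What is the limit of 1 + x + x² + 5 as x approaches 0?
Direct substitution at x = 0 gives 6.

Final answer: 6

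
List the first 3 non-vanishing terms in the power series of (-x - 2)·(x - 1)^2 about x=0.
-x^3 + 3·x - 2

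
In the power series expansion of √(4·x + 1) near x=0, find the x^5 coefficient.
Expand to order 5: √(4·x + 1) = 28·x^5 - 10·x^4 + 4·x^3 - 2·x^2 + 2·x + 1 + O(x^6).
The coefficient of x^5 is 28.

Final answer: 28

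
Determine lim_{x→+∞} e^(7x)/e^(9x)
This is an ∞/∞ indeterminate form as x → +∞.
Rewrite e^(7x)/e^(9x) = e^((7−9)x) = e^(-2x); the exponent coefficient is -2 < 0 so e^(-2x) → 0.
Limit = 0.

Final answer: 0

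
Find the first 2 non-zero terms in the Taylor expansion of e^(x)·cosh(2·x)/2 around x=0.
x/2 + 1/2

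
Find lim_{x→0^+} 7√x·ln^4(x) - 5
The product is a 0·∞ indeterminate form at x → 0⁺.
Rewrite the product as 7·ln^4(x) / x^(-1/2) and apply L'Hôpital, or use the standard hierarchy x^(-1/2) ≫ |ln x|^4 as x → 0⁺.
The indeterminate product → 0, so the limit = -5.

Final answer: -5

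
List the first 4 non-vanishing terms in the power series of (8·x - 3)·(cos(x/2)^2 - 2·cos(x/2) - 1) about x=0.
x^5/8 - 3·x^4/64 - 16·x + 6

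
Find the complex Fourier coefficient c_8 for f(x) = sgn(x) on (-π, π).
Compute the real Fourier coefficients first: a_8 = 0, b_8 = 0.
Then c_8 = (a_8 − i·b_8)/2 = 0.

Final answer: 0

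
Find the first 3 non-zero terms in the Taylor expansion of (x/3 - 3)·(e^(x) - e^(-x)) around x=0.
-x^3 + 2·x^2/3 - 6·x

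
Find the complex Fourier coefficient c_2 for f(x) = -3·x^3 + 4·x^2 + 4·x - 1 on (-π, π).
Compute the real Fourier coefficients first: a_2 = 4, b_2 = -17/2 + 3·π^2.
Then c_2 = (a_2 − i·b_2)/2 = 2 - 3·i·π^2/2 + 17·i/4.

Final answer: 2 - 3·i·π^2/2 + 17·i/4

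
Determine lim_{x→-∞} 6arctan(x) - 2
Evaluate the dominant behaviour as x → -∞; each term tends to a finite value or vanishes.
Limit = -3·π - 2.

Final answer: -3·π - 2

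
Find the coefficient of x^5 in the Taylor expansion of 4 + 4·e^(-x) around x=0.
Expand to order 5: 4 + 4·e^(-x) = -x^5/30 + x^4/6 - 2·x^3/3 + 2·x^2 - 4·x + 8 + O(x^6).
The coefficient of x^5 is -1/30.

Final answer: -1/30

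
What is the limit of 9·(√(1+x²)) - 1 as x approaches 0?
Direct substitution at x = 0 gives 8.

Final answer: 8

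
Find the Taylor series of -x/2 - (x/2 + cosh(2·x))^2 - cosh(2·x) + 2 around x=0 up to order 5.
-2·x^5/3 - 6·x^4 - 2·x^3 - 25·x^2/4 - 3·x/2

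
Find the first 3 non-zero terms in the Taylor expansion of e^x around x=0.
x^2/2 + x + 1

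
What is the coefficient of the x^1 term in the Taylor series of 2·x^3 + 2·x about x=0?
Expand to order 1: 2·x^3 + 2·x = 2·x + O(x^2).
The coefficient of x^1 is 2.

Final answer: 2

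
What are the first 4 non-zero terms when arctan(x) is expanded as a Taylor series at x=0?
-x^7/7 + x^5/5 - x^3/3 + x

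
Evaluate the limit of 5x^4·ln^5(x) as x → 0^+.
This is a 0·∞ indeterminate form at x → 0⁺.
Rewrite the product as 5·ln^5(x) / x^(-4) and apply L'Hôpital, or use the standard hierarchy x^(-4) ≫ |ln x|^5 as x → 0⁺.
The indeterminate product → 0, so the limit = 0.

Final answer: 0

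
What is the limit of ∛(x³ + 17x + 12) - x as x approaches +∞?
This is an ∞ − ∞ indeterminate form.
Multiply by (A² + AB + B²)/(A² + AB + B²) where A = ∛(x³+17x + 12), B = x to use A³ − B³ = (A−B)(A²+AB+B²); the x³ terms cancel, leaving (17x + 12)/(A²+AB+B²) with denominator ~ 3x², so the limit is 0.
Limit = 0.

Final answer: 0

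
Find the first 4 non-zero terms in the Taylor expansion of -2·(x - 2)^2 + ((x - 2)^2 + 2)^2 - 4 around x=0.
-8·x^3 + 26·x^2 - 40·x + 24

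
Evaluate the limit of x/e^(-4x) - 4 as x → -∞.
The quotient is an ∞/∞ indeterminate form as x → -∞.
Compare growth rates of the dominant terms (exponentials ≫ polynomials ≫ logarithms), or apply L'Hôpital's rule; the quotient → 0.
Adding the constant: 0 - 4 = -4. Limit = -4.

Final answer: -4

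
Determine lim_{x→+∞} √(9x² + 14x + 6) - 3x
As x → +∞: multiply by the conjugate to get (14x+6)/(√(9x²+14x+6)+3x); the denominator ~ 6x, so the limit is 14/6 = 7/3.
Limit = 7/3.

Final answer: 7/3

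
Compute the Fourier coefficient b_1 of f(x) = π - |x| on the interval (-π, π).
b_1 = (1/π) ∫_{-π}^{π} f(x)·sin(1x) dx.
Evaluate the integral (use parity and integration by parts as needed): b_1 = 0.

Final answer: 0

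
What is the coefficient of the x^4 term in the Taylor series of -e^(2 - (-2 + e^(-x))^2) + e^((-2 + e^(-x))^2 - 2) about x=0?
Expand to order 4: -e^(2 - (-2 + e^(-x))^2) + e^((-2 + e^(-x))^2 - 2) = x^4·(-e^(-1)/6 + 7·e/6) + x^3·(2·e^(-1)/3 + 2·e/3) + x^2·(-2·e + 2·e^(-1)) + x·(2·e^(-1) + 2·e) - e + e^(-1) + O(x^5).
The coefficient of x^4 is -e^(-1)/6 + 7·e/6.

Final answer: -e^(-1)/6 + 7·e/6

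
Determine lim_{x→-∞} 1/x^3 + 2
Evaluate the dominant behaviour as x → -∞; each term tends to a finite value or vanishes.
Limit = 2.

Final answer: 2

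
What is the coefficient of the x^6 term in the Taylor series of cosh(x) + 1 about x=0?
Expand to order 6: cosh(x) + 1 = x^6/720 + x^4/24 + x^2/2 + 2 + O(x^7).
The coefficient of x^6 is 1/720.

Final answer: 1/720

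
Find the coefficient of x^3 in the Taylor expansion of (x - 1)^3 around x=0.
Expand to order 3: (x - 1)^3 = x^3 - 3·x^2 + 3·x - 1 + O(x^4).
The coefficient of x^3 is 1.

Final answer: 1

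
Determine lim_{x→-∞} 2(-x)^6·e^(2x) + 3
The product is a 0·∞ indeterminate form at x → -∞.
Rewrite the product as 2(-x)^6 / e^(-2x) (an ∞/∞ form) and apply L'Hôpital, or use the standard hierarchy e^(2|x|) ≫ |(-x)^6| as x → -∞.
The indeterminate product → 0, so the limit = 3.

Final answer: 3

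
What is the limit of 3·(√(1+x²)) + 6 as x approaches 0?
Direct substitution at x = 0 gives 9.

Final answer: 9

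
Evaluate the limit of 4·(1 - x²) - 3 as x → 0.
Direct substitution at x = 0 gives 1.

Final answer: 1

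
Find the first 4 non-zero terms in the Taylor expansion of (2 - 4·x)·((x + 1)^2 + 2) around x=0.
-4·x^3 - 6·x^2 - 8·x + 6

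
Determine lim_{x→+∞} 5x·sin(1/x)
As x → +∞: let u = 1/x → 0⁺; then 5·x·sin(1/x) = 5·1·sin(u)/u → 5·1·1 = 5.
Limit = 5.

Final answer: 5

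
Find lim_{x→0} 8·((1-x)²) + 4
Direct substitution at x = 0 gives 12.

Final answer: 12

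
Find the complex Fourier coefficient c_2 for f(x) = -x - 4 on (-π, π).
Compute the real Fourier coefficients first: a_2 = 0, b_2 = 1.
Then c_2 = (a_2 − i·b_2)/2 = -i/2.

Final answer: -i/2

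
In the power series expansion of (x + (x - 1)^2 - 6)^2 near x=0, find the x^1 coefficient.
Expand to order 1: (x + (x - 1)^2 - 6)^2 = 10·x + 25 + O(x^2).
The coefficient of x^1 is 10.

Final answer: 10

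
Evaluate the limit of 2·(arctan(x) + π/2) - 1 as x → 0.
Direct substitution at x = 0 gives -1 + π.

Final answer: -1 + π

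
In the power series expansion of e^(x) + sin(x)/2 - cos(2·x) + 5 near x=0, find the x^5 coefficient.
Expand to order 5: e^(x) + sin(x)/2 - cos(2·x) + 5 = x^5/80 - 5·x^4/8 + x^3/12 + 5·x^2/2 + 3·x/2 + 5 + O(x^6).
The coefficient of x^5 is 1/80.

Final answer: 1/80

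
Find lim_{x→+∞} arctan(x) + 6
Evaluate the dominant behaviour as x → +∞; each term tends to a finite value or vanishes.
Limit = π/2 + 6.

Final answer: π/2 + 6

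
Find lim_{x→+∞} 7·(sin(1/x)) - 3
Evaluate the dominant behaviour as x → +∞; each term tends to a finite value or vanishes.
Limit = -3.

Final answer: -3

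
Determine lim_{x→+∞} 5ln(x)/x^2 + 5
The quotient is an ∞/∞ indeterminate form as x → +∞.
The polynomial denominator x^2 dominates the logarithmic numerator (any positive power of x ≫ ln(x) as x → ∞), so the quotient → 0.
Adding the constant: 0 + 5 = 5. Limit = 5.

Final answer: 5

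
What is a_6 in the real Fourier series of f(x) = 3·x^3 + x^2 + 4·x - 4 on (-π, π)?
a_6 = (1/π) ∫_{-π}^{π} f(x)·cos(6x) dx.
Evaluate the integral (use parity and integration by parts as needed): a_6 = 1/9.

Final answer: 1/9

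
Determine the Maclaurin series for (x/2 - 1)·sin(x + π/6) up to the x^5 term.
x^5·(1/96 - √(3)/240) + x^4·(-√(3)/24 - 1/48) + x^3·(-1/8 + √(3)/12) + x^2·(1/4 + √(3)/4) + x·(1/4 - √(3)/2) - 1/2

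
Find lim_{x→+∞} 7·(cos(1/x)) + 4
Evaluate the dominant behaviour as x → +∞; each term tends to a finite value or vanishes.
Limit = 11.

Final answer: 11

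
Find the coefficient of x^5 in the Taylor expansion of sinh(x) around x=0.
Expand to order 5: sinh(x) = x^5/120 + x^3/6 + x + O(x^6).
The coefficient of x^5 is 1/120.

Final answer: 1/120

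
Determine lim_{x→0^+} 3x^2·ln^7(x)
This is a 0·∞ indeterminate form at x → 0⁺.
Rewrite the product as 3·ln^7(x) / x^(-2) and apply L'Hôpital, or use the standard hierarchy x^(-2) ≫ |ln x|^7 as x → 0⁺.
The indeterminate product → 0, so the limit = 0.

Final answer: 0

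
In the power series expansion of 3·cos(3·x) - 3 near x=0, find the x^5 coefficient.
Expand to order 5: 3·cos(3·x) - 3 = 81·x^4/8 - 27·x^2/2 + O(x^6).
The coefficient of x^5 is 0.

Final answer: 0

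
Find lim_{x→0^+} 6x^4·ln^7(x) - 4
The product is a 0·∞ indeterminate form at x → 0⁺.
Rewrite the product as 6·ln^7(x) / x^(-4) and apply L'Hôpital, or use the standard hierarchy x^(-4) ≫ |ln x|^7 as x → 0⁺.
The indeterminate product → 0, so the limit = -4.

Final answer: -4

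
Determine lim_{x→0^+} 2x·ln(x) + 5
The product is a 0·∞ indeterminate form at x → 0⁺.
Rewrite the product as 2·ln(x) / x^(-1) and apply L'Hôpital, or use the standard hierarchy x^(-1) ≫ |ln x| as x → 0⁺.
The indeterminate product → 0, so the limit = 5.

Final answer: 5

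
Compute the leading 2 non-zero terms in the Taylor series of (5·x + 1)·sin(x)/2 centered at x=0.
5·x^2/2 + x/2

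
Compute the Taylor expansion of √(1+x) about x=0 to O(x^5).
-5·x^4/128 + x^3/16 - x^2/8 + x/2 + 1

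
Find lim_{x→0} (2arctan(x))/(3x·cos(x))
Both numerator and denominator → 0 as x → 0; this is a 0/0 indeterminate form.
Expand each to leading order near x = 0: numerator ~ 2·x, denominator ~ 3·x.
The limit of the ratio is 2/3.

Final answer: 2/3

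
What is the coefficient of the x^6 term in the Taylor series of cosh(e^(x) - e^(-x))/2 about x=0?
Expand to order 6: cosh(e^(x) - e^(-x))/2 = 14·x^6/45 + 2·x^4/3 + x^2 + 1/2 + O(x^7).
The coefficient of x^6 is 14/45.

Final answer: 14/45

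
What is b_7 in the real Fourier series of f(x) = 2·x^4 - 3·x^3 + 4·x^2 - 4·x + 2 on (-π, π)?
b_7 = (1/π) ∫_{-π}^{π} f(x)·sin(7x) dx.
Evaluate the integral (use parity and integration by parts as needed): b_7 = -6·π^2/7 - 356/343.

Final answer: -6·π^2/7 - 356/343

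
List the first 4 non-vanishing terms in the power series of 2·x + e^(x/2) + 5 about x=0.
x^3/48 + x^2/8 + 5·x/2 + 6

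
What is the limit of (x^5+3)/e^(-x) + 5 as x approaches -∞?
The quotient is an ∞/∞ indeterminate form as x → -∞.
Compare growth rates of the dominant terms (exponentials ≫ polynomials ≫ logarithms), or apply L'Hôpital's rule; the quotient → 0.
Adding the constant: 0 + 5 = 5. Limit = 5.

Final answer: 5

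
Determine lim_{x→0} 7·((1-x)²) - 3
Direct substitution at x = 0 gives 4.

Final answer: 4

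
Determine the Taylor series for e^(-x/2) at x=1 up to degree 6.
e^(-1/2) - e^(-1/2)·(x - 1)/2 + e^(-1/2)·(x - 1)^2/8 - e^(-1/2)·(x - 1)^3/48 + e^(-1/2)·(x - 1)^4/384 - e^(-1/2)·(x - 1)^5/3840 + e^(-1/2)·(x - 1)^6/46080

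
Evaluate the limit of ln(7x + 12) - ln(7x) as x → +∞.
This is an ∞ − ∞ indeterminate form.
Combine the logarithms: ln(7x+12) − ln(7x) = ln((7x+12)/(7x)) = ln(1 + 12/(7x)) → ln(1) = 0.
Limit = 0.

Final answer: 0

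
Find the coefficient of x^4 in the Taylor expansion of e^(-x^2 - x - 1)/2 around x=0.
Expand to order 4: e^(-x^2 - x - 1)/2 = x^4·e^(-1)/48 + 5·x^3·e^(-1)/12 - x^2·e^(-1)/4 - x·e^(-1)/2 + e^(-1)/2 + O(x^5).
The coefficient of x^4 is e^(-1)/48.

Final answer: e^(-1)/48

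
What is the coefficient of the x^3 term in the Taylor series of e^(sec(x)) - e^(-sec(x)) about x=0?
Expand to order 3: e^(sec(x)) - e^(-sec(x)) = x^2·(e^(-1)/2 + e/2) - e^(-1) + e + O(x^4).
The coefficient of x^3 is 0.

Final answer: 0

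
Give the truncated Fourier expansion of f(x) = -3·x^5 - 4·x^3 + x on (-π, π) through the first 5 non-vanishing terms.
(-670 - 6·π^4 + 112·π^2)·sin(x) + (-11·π^2 + 31/2 + 3·π^4)·sin(2·x) + (-2·π^4 - 14/27 + 16·π^2/9)·sin(3·x) + (-35/64 + π^2/8 + 3·π^4/2)·sin(4·x) + (-6·π^4/5 - 16·π^2/25 + 346/625)·sin(5·x)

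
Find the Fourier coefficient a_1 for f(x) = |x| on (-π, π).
a_1 = (1/π) ∫_{-π}^{π} f(x)·cos(1x) dx.
Evaluate the integral (use parity and integration by parts as needed): a_1 = -4/π.

Final answer: -4/π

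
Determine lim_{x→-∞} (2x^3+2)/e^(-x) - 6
The quotient is an ∞/∞ indeterminate form as x → -∞.
Compare growth rates of the dominant terms (exponentials ≫ polynomials ≫ logarithms), or apply L'Hôpital's rule; the quotient → 0.
Adding the constant: 0 - 6 = -6. Limit = -6.

Final answer: -6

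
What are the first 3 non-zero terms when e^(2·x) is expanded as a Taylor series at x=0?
2·x^2 + 2·x + 1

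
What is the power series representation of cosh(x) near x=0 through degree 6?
x^6/720 + x^4/24 + x^2/2 + 1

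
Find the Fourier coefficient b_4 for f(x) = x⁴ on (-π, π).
b_4 = (1/π) ∫_{-π}^{π} f(x)·sin(4x) dx.
Evaluate the integral (use parity and integration by parts as needed): b_4 = 0.

Final answer: 0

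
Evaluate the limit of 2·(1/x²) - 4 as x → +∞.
Evaluate the dominant behaviour as x → +∞; each term tends to a finite value or vanishes.
Limit = -4.

Final answer: -4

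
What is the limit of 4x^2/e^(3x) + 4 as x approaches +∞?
The quotient is an ∞/∞ indeterminate form as x → +∞.
The exponential denominator e^(3x) dominates the polynomial numerator (e^x ≫ x^2 as x → ∞), so the quotient → 0.
Adding the constant: 0 + 4 = 4. Limit = 4.

Final answer: 4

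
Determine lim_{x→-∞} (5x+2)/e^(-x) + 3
The quotient is an ∞/∞ indeterminate form as x → -∞.
Compare growth rates of the dominant terms (exponentials ≫ polynomials ≫ logarithms), or apply L'Hôpital's rule; the quotient → 0.
Adding the constant: 0 + 3 = 3. Limit = 3.

Final answer: 3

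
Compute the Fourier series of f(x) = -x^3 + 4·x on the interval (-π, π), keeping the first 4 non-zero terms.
(20 - 2·π^2)·sin(x) + (-11/2 + π^2)·sin(2·x) + (28/9 - 2·π^2/3)·sin(3·x) + (-35/16 + π^2/2)·sin(4·x)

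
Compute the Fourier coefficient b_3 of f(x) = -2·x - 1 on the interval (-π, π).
b_3 = (1/π) ∫_{-π}^{π} f(x)·sin(3x) dx.
Evaluate the integral (use parity and integration by parts as needed): b_3 = -4/3.

Final answer: -4/3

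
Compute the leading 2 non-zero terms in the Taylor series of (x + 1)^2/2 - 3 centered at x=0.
x - 5/2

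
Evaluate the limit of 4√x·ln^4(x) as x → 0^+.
This is a 0·∞ indeterminate form at x → 0⁺.
Rewrite the product as 4·ln^4(x) / x^(-1/2) and apply L'Hôpital, or use the standard hierarchy x^(-1/2) ≫ |ln x|^4 as x → 0⁺.
The indeterminate product → 0, so the limit = 0.

Final answer: 0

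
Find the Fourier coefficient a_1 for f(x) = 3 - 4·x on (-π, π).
a_1 = (1/π) ∫_{-π}^{π} f(x)·cos(1x) dx.
Evaluate the integral (use parity and integration by parts as needed): a_1 = 0.

Final answer: 0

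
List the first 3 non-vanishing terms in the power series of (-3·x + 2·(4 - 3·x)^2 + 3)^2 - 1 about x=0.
3861·x^2 - 3570·x + 1224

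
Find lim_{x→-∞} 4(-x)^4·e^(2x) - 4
The product is a 0·∞ indeterminate form at x → -∞.
Rewrite the product as 4(-x)^4 / e^(-2x) (an ∞/∞ form) and apply L'Hôpital, or use the standard hierarchy e^(2|x|) ≫ |(-x)^4| as x → -∞.
The indeterminate product → 0, so the limit = -4.

Final answer: -4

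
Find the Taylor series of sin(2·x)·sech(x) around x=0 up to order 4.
-7·x^3/3 + 2·x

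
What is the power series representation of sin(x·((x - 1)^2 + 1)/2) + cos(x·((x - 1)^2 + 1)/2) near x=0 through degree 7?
-214·x^7/315 + 599·x^6/720 - 49·x^5/120 - 11·x^4/24 + 4·x^3/3 - 3·x^2/2 + x + 1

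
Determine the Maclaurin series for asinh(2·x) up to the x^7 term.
-40·x^7/7 + 12·x^5/5 - 4·x^3/3 + 2·x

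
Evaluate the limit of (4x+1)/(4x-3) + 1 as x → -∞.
Evaluate the dominant behaviour as x → -∞; each term tends to a finite value or vanishes.
Limit = 2.

Final answer: 2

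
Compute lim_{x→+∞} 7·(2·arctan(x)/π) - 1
Evaluate the dominant behaviour as x → +∞; each term tends to a finite value or vanishes.
Limit = 6.

Final answer: 6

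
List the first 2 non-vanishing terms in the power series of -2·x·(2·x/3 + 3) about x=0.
-4·x^2/3 - 6·x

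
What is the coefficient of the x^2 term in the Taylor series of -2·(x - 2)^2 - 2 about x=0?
Expand to order 2: -2·(x - 2)^2 - 2 = -2·x^2 + 8·x - 10 + O(x^3).
The coefficient of x^2 is -2.

Final answer: -2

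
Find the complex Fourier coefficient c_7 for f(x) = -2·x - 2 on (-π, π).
Compute the real Fourier coefficients first: a_7 = 0, b_7 = -4/7.
Then c_7 = (a_7 − i·b_7)/2 = 2·i/7.

Final answer: 2·i/7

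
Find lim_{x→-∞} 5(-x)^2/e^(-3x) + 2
The quotient is an ∞/∞ indeterminate form as x → -∞.
Compare growth rates of the dominant terms (exponentials ≫ polynomials ≫ logarithms), or apply L'Hôpital's rule; the quotient → 0.
Adding the constant: 0 + 2 = 2. Limit = 2.

Final answer: 2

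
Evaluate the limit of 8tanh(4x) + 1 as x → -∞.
Evaluate the dominant behaviour as x → -∞; each term tends to a finite value or vanishes.
Limit = -7.

Final answer: -7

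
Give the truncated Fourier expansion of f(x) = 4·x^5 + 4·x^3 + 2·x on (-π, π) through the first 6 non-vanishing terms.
(-152·π^2 + 8·π^4 + 916)·sin(x) + (-4·π^4 - 26 + 16·π^2)·sin(2·x) + (-88·π^2/27 + 284/81 + 8·π^4/3)·sin(3·x) + (-2·π^4 - 19/16 + π^2/2)·sin(4·x) + (452/625 + 8·π^2/25 + 8·π^4/5)·sin(5·x) + (-4·π^4/3 - 16·π^2/27 - 46/81)·sin(6·x)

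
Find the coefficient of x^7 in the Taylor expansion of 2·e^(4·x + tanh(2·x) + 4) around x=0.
Expand to order 7: 2·e^(4·x + tanh(2·x) + 4) = 1744·x^7·e^(4)/315 - 184·x^6·e^(4)/45 + 632·x^5·e^(4)/15 + 76·x^4·e^(4) + 200·x^3·e^(4)/3 + 36·x^2·e^(4) + 12·x·e^(4) + 2·e^(4) + O(x^8).
The coefficient of x^7 is 1744·e^(4)/315.

Final answer: 1744·e^(4)/315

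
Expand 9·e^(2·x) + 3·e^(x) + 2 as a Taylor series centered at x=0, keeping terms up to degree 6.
193·x^6/240 + 97·x^5/40 + 49·x^4/8 + 25·x^3/2 + 39·x^2/2 + 21·x + 14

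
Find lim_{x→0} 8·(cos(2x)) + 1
Direct substitution at x = 0 gives 9.

Final answer: 9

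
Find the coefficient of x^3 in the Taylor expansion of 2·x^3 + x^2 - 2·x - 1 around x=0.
Expand to order 3: 2·x^3 + x^2 - 2·x - 1 = 2·x^3 + x^2 - 2·x - 1 + O(x^4).
The coefficient of x^3 is 2.

Final answer: 2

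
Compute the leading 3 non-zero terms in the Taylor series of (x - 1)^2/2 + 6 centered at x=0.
x^2/2 - x + 13/2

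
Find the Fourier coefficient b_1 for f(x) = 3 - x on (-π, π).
b_1 = (1/π) ∫_{-π}^{π} f(x)·sin(1x) dx.
Evaluate the integral (use parity and integration by parts as needed): b_1 = -2.

Final answer: -2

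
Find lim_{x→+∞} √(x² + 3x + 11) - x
This is an ∞ − ∞ indeterminate form.
Multiply and divide by the conjugate √(x²+3x + 11) + x; the x² terms cancel, leaving (3x + 11)/(√(x²+3x + 11)+x) → 3/2.
Limit = 3/2.

Final answer: 3/2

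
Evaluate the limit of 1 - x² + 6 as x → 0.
Direct substitution at x = 0 gives 7.

Final answer: 7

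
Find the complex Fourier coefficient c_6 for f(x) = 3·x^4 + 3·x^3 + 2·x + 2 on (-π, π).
Compute the real Fourier coefficients first: a_6 = -1/9 + 2·π^2/3, b_6 = -π^2 - 1/2.
Then c_6 = (a_6 − i·b_6)/2 = -1/18 + π^2/3 + i/4 + i·π^2/2.

Final answer: -1/18 + π^2/3 + i/4 + i·π^2/2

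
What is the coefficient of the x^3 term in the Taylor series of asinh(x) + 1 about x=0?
Expand to order 3: asinh(x) + 1 = -x^3/6 + x + 1 + O(x^4).
The coefficient of x^3 is -1/6.

Final answer: -1/6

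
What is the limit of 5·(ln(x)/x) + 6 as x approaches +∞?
Evaluate the dominant behaviour as x → +∞; each term tends to a finite value or vanishes.
Limit = 6.

Final answer: 6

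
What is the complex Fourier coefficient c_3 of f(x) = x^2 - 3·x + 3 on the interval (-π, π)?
Compute the real Fourier coefficients first: a_3 = -4/9, b_3 = -2.
Then c_3 = (a_3 − i·b_3)/2 = -2/9 + i.

Final answer: -2/9 + i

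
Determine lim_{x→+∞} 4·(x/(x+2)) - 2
Evaluate the dominant behaviour as x → +∞; each term tends to a finite value or vanishes.
Limit = 2.

Final answer: 2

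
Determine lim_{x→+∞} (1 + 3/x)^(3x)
As x → +∞: write (1 + 3/x)^(3x) = ((1 + 3/x)^x)^3 → (e^3)^3 = e^9.
Limit = e^(9).

Final answer: e^(9)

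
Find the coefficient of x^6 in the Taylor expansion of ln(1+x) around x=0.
Expand to order 6: ln(1+x) = -x^6/6 + x^5/5 - x^4/4 + x^3/3 - x^2/2 + x + O(x^7).
The coefficient of x^6 is -1/6.

Final answer: -1/6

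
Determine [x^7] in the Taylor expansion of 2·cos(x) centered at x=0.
Expand to order 7: 2·cos(x) = -x^6/360 + x^4/12 - x^2 + 2 + O(x^8).
The coefficient of x^7 is 0.

Final answer: 0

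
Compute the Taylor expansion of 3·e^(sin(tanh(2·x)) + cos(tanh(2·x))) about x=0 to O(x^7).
1084·e·x^6/15 + 352·e·x^5/5 - 10·e·x^4 - 20·e·x^3 + 6·e·x + 3·e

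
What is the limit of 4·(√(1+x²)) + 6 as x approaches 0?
Direct substitution at x = 0 gives 10.

Final answer: 10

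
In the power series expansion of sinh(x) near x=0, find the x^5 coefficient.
Expand to order 5: sinh(x) = x^5/120 + x^3/6 + x + O(x^6).
The coefficient of x^5 is 1/120.

Final answer: 1/120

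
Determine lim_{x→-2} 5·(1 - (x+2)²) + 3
Direct substitution at x = -2 gives 8.

Final answer: 8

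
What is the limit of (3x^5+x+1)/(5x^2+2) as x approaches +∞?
This is an ∞/∞ indeterminate form as x → +∞.
Divide numerator and denominator by x^5 and let the lower-order terms vanish; the numerator's degree 5 exceeds the denominator's degree 2, so the quotient diverges.
Limit = ∞.

Final answer: ∞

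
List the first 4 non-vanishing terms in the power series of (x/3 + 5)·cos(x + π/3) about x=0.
x^3·(-1/12 + 5·√(3)/12) + x^2·(-5/4 - √(3)/6) + x·(1/6 - 5·√(3)/2) + 5/2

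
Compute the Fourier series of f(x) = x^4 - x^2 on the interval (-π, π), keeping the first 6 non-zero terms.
(52 - 8·π^2)·cos(x) + (-4 + 2·π^2)·cos(2·x) + (28/27 - 8·π^2/9)·cos(3·x) + (-7/16 + π^2/2)·cos(4·x) + (148/625 - 8·π^2/25)·cos(5·x) - π^2/3 + π^4/5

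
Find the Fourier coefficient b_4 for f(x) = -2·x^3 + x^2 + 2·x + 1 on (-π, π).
b_4 = (1/π) ∫_{-π}^{π} f(x)·sin(4x) dx.
Evaluate the integral (use parity and integration by parts as needed): b_4 = -11/8 + π^2.

Final answer: -11/8 + π^2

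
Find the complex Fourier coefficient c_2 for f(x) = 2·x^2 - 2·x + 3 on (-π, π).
Compute the real Fourier coefficients first: a_2 = 2, b_2 = 2.
Then c_2 = (a_2 − i·b_2)/2 = 1 - i.

Final answer: 1 - i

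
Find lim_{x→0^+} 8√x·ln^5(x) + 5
The product is a 0·∞ indeterminate form at x → 0⁺.
Rewrite the product as 8·ln^5(x) / x^(-1/2) and apply L'Hôpital, or use the standard hierarchy x^(-1/2) ≫ |ln x|^5 as x → 0⁺.
The indeterminate product → 0, so the limit = 5.

Final answer: 5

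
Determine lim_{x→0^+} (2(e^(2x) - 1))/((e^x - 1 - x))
Both numerator and denominator → 0 as x → 0^+; this is a 0/0 indeterminate form.
Expand each to leading order near x = 0: numerator ~ 4·x, denominator ~ x^2/2.
The limit of the ratio is ∞.

Final answer: ∞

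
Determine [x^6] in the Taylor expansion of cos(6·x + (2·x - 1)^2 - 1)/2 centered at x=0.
Expand to order 6: cos(6·x + (2·x - 1)^2 - 1)/2 = 358·x^6/45 + 8·x^5/3 - 11·x^4/3 - 4·x^3 - x^2 + 1/2 + O(x^7).
The coefficient of x^6 is 358/45.

Final answer: 358/45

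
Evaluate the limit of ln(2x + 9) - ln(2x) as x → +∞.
This is an ∞ − ∞ indeterminate form.
Combine the logarithms: ln(2x+9) − ln(2x) = ln((2x+9)/(2x)) = ln(1 + 9/(2x)) → ln(1) = 0.
Limit = 0.

Final answer: 0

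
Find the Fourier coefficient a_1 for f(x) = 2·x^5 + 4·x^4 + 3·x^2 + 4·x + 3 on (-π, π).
a_1 = (1/π) ∫_{-π}^{π} f(x)·cos(1x) dx.
Evaluate the integral (use parity and integration by parts as needed): a_1 = 180 - 32·π^2.

Final answer: 180 - 32·π^2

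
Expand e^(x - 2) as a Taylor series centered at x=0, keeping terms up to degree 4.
x^4·e^(-2)/24 + x^3·e^(-2)/6 + x^2·e^(-2)/2 + x·e^(-2) + e^(-2)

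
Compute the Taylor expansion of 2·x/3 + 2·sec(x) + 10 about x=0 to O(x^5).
5·x^4/12 + x^2 + 2·x/3 + 12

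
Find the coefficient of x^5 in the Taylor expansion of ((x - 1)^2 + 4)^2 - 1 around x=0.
Expand to order 5: ((x - 1)^2 + 4)^2 - 1 = x^4 - 4·x^3 + 14·x^2 - 20·x + 24 + O(x^6).
The coefficient of x^5 is 0.

Final answer: 0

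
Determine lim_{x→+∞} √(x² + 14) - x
This is an ∞ − ∞ indeterminate form.
Multiply and divide by the conjugate √(x²+14) + x; the x² terms cancel, leaving 14/(√(x²+14)+x) → 0.
Limit = 0.

Final answer: 0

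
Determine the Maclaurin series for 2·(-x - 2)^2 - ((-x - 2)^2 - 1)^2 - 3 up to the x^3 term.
-8·x^3 - 20·x^2 - 16·x - 4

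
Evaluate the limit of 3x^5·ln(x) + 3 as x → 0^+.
The product is a 0·∞ indeterminate form at x → 0⁺.
Rewrite the product as 3·ln(x) / x^(-5) and apply L'Hôpital, or use the standard hierarchy x^(-5) ≫ |ln x| as x → 0⁺.
The indeterminate product → 0, so the limit = 3.

Final answer: 3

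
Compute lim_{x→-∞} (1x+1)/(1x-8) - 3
Evaluate the dominant behaviour as x → -∞; each term tends to a finite value or vanishes.
Limit = -2.

Final answer: -2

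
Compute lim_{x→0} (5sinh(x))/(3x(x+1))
Both numerator and denominator → 0 as x → 0; this is a 0/0 indeterminate form.
Expand each to leading order near x = 0: numerator ~ 5·x, denominator ~ 3·x.
The limit of the ratio is 5/3.

Final answer: 5/3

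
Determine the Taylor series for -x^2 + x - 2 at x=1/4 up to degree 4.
-29/16 + (x - 1/4)/2 - (x - 1/4)^2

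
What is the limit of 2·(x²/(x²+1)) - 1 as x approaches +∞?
Evaluate the dominant behaviour as x → +∞; each term tends to a finite value or vanishes.
Limit = 1.

Final answer: 1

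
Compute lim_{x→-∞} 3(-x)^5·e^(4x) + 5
The product is a 0·∞ indeterminate form at x → -∞.
Rewrite the product as 3(-x)^5 / e^(-4x) (an ∞/∞ form) and apply L'Hôpital, or use the standard hierarchy e^(4|x|) ≫ |(-x)^5| as x → -∞.
The indeterminate product → 0, so the limit = 5.

Final answer: 5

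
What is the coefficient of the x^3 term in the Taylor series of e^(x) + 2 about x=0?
Expand to order 3: e^(x) + 2 = x^3/6 + x^2/2 + x + 3 + O(x^4).
The coefficient of x^3 is 1/6.

Final answer: 1/6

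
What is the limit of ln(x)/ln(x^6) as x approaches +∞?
This is an ∞/∞ indeterminate form as x → +∞.
Write ln(x^6) = 6·ln(x), reducing the quotient to 1/6.
Limit = 1/6.

Final answer: 1/6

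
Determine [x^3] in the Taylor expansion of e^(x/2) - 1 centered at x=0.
Expand to order 3: e^(x/2) - 1 = x^3/48 + x^2/8 + x/2 + O(x^4).
The coefficient of x^3 is 1/48.

Final answer: 1/48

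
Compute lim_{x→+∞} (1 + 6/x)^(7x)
As x → +∞: write (1 + 6/x)^(7x) = ((1 + 6/x)^x)^7 → (e^6)^7 = e^42.
Limit = e^(42).

Final answer: e^(42)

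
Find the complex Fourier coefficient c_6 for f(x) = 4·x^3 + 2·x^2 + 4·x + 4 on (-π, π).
Compute the real Fourier coefficients first: a_6 = 2/9, b_6 = -4·π^2/3 - 10/9.
Then c_6 = (a_6 − i·b_6)/2 = 1/9 + 5·i/9 + 2·i·π^2/3.

Final answer: 1/9 + 5·i/9 + 2·i·π^2/3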